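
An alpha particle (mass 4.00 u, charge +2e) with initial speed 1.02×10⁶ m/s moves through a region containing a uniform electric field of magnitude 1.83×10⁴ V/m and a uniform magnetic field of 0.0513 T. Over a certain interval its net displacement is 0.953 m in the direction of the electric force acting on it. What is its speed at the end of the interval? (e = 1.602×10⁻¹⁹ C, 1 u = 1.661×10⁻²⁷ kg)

v_f ≈ 1.65×10⁶ m/s

B does no work; ΔKE = |q|E d.
½mv_f² = ½mv₀² + |q|Ed = ½(6.644×10⁻²⁷)(1.02×10⁶)² + (3.204×10⁻¹⁹)(1.83×10⁴)(0.953) ≈ 3.456×10⁻¹⁵ J + 5.588×10⁻¹⁵ J ≈ 9.044×10⁻¹⁵ J.
v_f = √(2·9.044×10⁻¹⁵/6.644×10⁻²⁷) ≈ 1.65×10⁶ m/s.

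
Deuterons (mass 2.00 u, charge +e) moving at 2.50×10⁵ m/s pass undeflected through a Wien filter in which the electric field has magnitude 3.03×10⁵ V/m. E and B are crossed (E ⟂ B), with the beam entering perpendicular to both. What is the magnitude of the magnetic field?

Balance of forces in the selector: qE = qvB ⇒ B = E/v.
B = 3.03×10⁵/2.50×10⁵ = 1.21 T.

B = 1.21 T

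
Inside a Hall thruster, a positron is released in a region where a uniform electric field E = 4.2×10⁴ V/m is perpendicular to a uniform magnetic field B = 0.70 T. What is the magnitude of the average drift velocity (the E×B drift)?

The E×B drift speed is v_d = E/B.
v_d = 4.2×10⁴/0.70 = 6.0×10⁴ m/s.

v_d ≈ 6.0×10⁴ m/s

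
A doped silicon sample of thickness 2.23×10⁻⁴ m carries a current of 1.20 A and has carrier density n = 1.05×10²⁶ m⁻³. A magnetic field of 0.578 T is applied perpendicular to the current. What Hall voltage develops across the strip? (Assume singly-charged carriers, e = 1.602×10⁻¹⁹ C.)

V_H ≈ 1.85×10⁻⁴ V

V_H = IB/(n e t).
V_H = (1.20)(0.578)/((1.05×10²⁶)(1.602×10⁻¹⁹)(2.23×10⁻⁴)) ≈ 1.85×10⁻⁴ V.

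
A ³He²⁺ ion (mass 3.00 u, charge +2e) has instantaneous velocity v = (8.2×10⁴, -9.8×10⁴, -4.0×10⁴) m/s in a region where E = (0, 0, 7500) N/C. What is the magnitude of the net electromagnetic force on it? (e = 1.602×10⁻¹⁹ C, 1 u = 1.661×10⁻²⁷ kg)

|F| ≈ 2.40×10⁻¹⁵ N

Only an electric field acts, so F = qE = (3.204×10⁻¹⁹ C)·(0, 0, 7500) = (0, 0, 2.40×10⁻¹⁵) N.
|F| = 2.40×10⁻¹⁵ N.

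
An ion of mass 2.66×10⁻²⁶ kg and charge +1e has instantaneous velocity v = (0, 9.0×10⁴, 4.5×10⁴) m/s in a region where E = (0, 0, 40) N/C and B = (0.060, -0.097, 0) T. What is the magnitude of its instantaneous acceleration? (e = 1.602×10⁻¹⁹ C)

|a| ≈ 4.47×10¹⁰ m/s²

v×B = (4360, 2700, -5400) N/C.
E + v×B = (4360, 2700, -5360) N/C.
F = q(E + v×B) = (1.602×10⁻¹⁹ C)·(4360, 2700, -5360) = (6.99×10⁻¹⁶, 4.33×10⁻¹⁶, -8.59×10⁻¹⁶) N.
|a| = |F|/m = 1.189×10⁻¹⁵/2.66×10⁻²⁶ ≈ 4.47×10¹⁰ m/s².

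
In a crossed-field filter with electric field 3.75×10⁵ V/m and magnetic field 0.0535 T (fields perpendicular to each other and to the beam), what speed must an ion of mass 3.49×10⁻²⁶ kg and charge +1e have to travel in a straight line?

v = 7.01×10⁶ m/s

Zero net Lorentz force requires |qE| = |q v×B|, i.e. E = vB.
v = E/B = 3.75×10⁵/0.0535 = 7.01×10⁶ m/s.
The result is independent of the particle's charge and mass.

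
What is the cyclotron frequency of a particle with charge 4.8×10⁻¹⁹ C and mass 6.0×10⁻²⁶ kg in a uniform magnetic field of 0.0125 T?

f ≈ 1.59×10⁴ Hz

f = |q|B/(2πm).
f = (4.8×10⁻¹⁹)(0.0125)/(2π·6.0×10⁻²⁶) ≈ 1.59×10⁴ Hz.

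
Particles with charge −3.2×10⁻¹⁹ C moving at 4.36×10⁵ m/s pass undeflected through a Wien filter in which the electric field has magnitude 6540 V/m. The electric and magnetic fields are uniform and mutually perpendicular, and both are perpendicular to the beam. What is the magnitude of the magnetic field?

Balance of forces in the selector: qE = qvB ⇒ B = E/v.
B = 6540/4.36×10⁵ = 0.0150 T.

B = 0.0150 T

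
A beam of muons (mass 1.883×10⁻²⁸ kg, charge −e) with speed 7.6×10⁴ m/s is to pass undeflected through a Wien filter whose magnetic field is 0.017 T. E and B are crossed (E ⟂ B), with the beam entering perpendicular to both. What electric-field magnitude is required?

E = 1300 V/m

For straight-line motion qE = qvB, so E = vB.
E = 7.6×10⁴ × 0.017 = 1300 V/m.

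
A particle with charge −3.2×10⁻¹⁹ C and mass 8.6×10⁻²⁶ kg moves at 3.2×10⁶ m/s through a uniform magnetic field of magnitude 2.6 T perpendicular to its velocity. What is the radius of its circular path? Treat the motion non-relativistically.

r ≈ 0.33 m

The magnetic force provides the centripetal force: |q|vB = mv²/r.
r = mv/(|q|B) = (8.6×10⁻²⁶)(3.2×10⁶)/((3.2×10⁻¹⁹)(2.6)) ≈ 0.33 m.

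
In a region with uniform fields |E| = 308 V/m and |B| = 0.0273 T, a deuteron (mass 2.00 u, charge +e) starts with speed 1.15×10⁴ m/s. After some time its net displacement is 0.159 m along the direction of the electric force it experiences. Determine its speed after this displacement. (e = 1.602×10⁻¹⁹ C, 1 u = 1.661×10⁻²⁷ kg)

B does no work; ΔKE = |q|E d.
½mv_f² = ½mv₀² + |q|Ed = ½(3.322×10⁻²⁷)(1.15×10⁴)² + (1.602×10⁻¹⁹)(308)(0.159) ≈ 2.197×10⁻¹⁹ J + 7.845×10⁻¹⁸ J ≈ 8.065×10⁻¹⁸ J.
v_f = √(2·8.065×10⁻¹⁸/3.322×10⁻²⁷) ≈ 6.97×10⁴ m/s.

v_f ≈ 6.97×10⁴ m/s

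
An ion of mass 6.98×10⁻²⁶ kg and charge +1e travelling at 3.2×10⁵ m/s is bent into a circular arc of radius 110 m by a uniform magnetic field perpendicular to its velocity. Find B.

From |q|vB = mv²/r, B = mv/(|q|r).
B = (6.98×10⁻²⁶)(3.2×10⁵)/((1.602×10⁻¹⁹)(110)) ≈ 1.3×10⁻³ T.

B ≈ 1.3×10⁻³ T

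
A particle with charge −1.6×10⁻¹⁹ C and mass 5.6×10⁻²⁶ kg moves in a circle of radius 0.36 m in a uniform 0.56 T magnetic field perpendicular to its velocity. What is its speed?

From |q|vB = mv²/r, v = |q|Br/m.
v = (1.6×10⁻¹⁹)(0.56)(0.36)/5.6×10⁻²⁶ ≈ 5.8×10⁵ m/s.

v ≈ 5.8×10⁵ m/s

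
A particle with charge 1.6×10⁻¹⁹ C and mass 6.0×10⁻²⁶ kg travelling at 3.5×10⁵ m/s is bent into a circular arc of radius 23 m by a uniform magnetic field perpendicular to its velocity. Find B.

B ≈ 5.7×10⁻³ T

From |q|vB = mv²/r, B = mv/(|q|r).
B = (6.0×10⁻²⁶)(3.5×10⁵)/((1.6×10⁻¹⁹)(23)) ≈ 5.7×10⁻³ T.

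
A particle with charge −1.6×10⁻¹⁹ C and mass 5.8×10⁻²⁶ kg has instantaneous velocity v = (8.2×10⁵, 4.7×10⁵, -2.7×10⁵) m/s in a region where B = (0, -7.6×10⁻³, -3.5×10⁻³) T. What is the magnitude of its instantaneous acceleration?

v×B = (-3700, 2870, -6230) N/C.
F = q v×B = (−1.6×10⁻¹⁹ C)·(-3700, 2870, -6230) = (5.92×10⁻¹⁶, -4.59×10⁻¹⁶, 9.97×10⁻¹⁶) N.
|a| = |F|/m = 1.247×10⁻¹⁵/5.8×10⁻²⁶ ≈ 2.15×10¹⁰ m/s².

|a| ≈ 2.15×10¹⁰ m/s²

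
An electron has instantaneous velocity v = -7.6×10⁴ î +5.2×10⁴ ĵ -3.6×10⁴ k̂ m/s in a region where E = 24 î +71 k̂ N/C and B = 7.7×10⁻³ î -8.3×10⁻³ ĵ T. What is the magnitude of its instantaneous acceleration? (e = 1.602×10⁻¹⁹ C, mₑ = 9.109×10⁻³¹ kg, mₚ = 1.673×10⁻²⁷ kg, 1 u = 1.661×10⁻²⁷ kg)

v×B = (-299, -277, 230) N/C.
E + v×B = (-275, -277, 301) N/C.
F = q(E + v×B) = (−1.602×10⁻¹⁹ C)·(-275, -277, 301) = (4.40×10⁻¹⁷, 4.44×10⁻¹⁷, -4.83×10⁻¹⁷) N.
|a| = |F|/m = 7.900×10⁻¹⁷/9.109×10⁻³¹ ≈ 8.67×10¹³ m/s².

|a| ≈ 8.67×10¹³ m/s²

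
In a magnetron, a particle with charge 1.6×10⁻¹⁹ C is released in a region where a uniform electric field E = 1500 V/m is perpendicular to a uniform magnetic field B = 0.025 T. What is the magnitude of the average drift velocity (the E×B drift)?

The E×B drift speed is v_d = E/B.
v_d = 1500/0.025 = 6.0×10⁴ m/s.

v_d ≈ 6.0×10⁴ m/s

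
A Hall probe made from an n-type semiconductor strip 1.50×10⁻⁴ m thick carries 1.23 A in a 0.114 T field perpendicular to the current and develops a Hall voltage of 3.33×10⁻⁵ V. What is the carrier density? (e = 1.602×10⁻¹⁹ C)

From V_H = IB/(n e t), n = IB/(V_H e t).
n = (1.23)(0.114)/((3.33×10⁻⁵)(1.602×10⁻¹⁹)(1.50×10⁻⁴)) ≈ 1.75×10²⁶ m⁻³.

n ≈ 1.75×10²⁶ m⁻³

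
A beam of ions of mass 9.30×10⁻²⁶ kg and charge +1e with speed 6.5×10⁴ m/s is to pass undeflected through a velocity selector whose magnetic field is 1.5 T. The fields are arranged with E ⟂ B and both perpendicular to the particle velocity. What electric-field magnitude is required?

E = 9.8×10⁴ V/m

For straight-line motion qE = qvB, so E = vB.
E = 6.5×10⁴ × 1.5 = 9.8×10⁴ V/m.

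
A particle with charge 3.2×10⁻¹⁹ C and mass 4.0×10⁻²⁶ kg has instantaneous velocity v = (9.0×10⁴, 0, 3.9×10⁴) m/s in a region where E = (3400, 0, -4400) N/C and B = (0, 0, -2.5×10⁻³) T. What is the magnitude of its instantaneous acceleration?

v×B = (0, 225, 0) N/C.
E + v×B = (3400, 225, -4400) N/C.
F = q(E + v×B) = (3.2×10⁻¹⁹ C)·(3400, 225, -4400) = (1.09×10⁻¹⁵, 7.20×10⁻¹⁷, -1.41×10⁻¹⁵) N.
|a| = |F|/m = 1.781×10⁻¹⁵/4.0×10⁻²⁶ ≈ 4.45×10¹⁰ m/s².

|a| ≈ 4.45×10¹⁰ m/s²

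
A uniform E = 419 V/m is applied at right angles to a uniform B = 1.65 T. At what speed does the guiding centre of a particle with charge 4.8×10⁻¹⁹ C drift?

The E×B drift speed is v_d = E/B.
v_d = 419/1.65 = 254 m/s.

v_d ≈ 254 m/s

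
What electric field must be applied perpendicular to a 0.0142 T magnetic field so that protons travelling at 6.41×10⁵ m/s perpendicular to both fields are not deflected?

For straight-line motion qE = qvB, so E = vB.
E = 6.41×10⁵ × 0.0142 = 9100 V/m.

E = 9100 V/m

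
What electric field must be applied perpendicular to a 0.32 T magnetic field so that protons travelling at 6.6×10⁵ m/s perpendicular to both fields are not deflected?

E = 2.1×10⁵ V/m

For straight-line motion qE = qvB, so E = vB.
E = 6.6×10⁵ × 0.32 = 2.1×10⁵ V/m.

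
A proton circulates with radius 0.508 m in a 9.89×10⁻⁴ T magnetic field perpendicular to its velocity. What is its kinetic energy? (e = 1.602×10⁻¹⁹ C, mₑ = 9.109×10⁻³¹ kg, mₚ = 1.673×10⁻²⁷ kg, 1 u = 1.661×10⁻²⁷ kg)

v = |q|Br/m, then KE = ½mv² = (qBr)²/(2m).
v = (1.602×10⁻¹⁹)(9.89×10⁻⁴)(0.508)/1.673×10⁻²⁷ ≈ 4.811×10⁴ m/s.
KE = ½(1.673×10⁻²⁷)(4.811×10⁴)² ≈ 1.94×10⁻¹⁸ J.

KE ≈ 1.94×10⁻¹⁸ J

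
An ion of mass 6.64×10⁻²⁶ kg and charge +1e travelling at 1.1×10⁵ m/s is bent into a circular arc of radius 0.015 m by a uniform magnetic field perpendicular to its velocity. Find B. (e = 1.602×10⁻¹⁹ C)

From |q|vB = mv²/r, B = mv/(|q|r).
B = (6.64×10⁻²⁶)(1.1×10⁵)/((1.602×10⁻¹⁹)(0.015)) ≈ 3.0 T.

B ≈ 3.0 T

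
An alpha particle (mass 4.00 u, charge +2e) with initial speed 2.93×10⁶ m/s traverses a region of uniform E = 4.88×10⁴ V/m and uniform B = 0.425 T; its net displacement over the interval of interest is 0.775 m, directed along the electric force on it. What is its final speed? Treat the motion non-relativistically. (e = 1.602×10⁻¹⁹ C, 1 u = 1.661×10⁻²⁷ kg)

B does no work; ΔKE = |q|E d.
½mv_f² = ½mv₀² + |q|Ed = ½(6.644×10⁻²⁷)(2.93×10⁶)² + (3.204×10⁻¹⁹)(4.88×10⁴)(0.775) ≈ 2.852×10⁻¹⁴ J + 1.212×10⁻¹⁴ J ≈ 4.064×10⁻¹⁴ J.
v_f = √(2·4.064×10⁻¹⁴/6.644×10⁻²⁷) ≈ 3.50×10⁶ m/s.

v_f ≈ 3.50×10⁶ m/s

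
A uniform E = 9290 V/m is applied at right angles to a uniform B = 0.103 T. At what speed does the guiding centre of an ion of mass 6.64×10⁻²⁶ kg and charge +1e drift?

In crossed fields the guiding centre drifts at v_d = |E×B|/B² = E/B, independent of charge and mass.
v_d = 9290/0.103 = 9.02×10⁴ m/s.

v_d ≈ 9.02×10⁴ m/s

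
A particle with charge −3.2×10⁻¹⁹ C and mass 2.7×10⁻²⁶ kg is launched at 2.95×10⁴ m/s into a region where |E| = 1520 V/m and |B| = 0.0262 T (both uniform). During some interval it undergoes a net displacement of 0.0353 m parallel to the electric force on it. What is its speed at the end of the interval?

v_f ≈ 4.63×10⁴ m/s

B does no work; ΔKE = |q|E d.
½mv_f² = ½mv₀² + |q|Ed = ½(2.7×10⁻²⁶)(2.95×10⁴)² + (3.2×10⁻¹⁹)(1520)(0.0353) ≈ 1.175×10⁻¹⁷ J + 1.717×10⁻¹⁷ J ≈ 2.892×10⁻¹⁷ J.
v_f = √(2·2.892×10⁻¹⁷/2.7×10⁻²⁶) ≈ 4.63×10⁴ m/s.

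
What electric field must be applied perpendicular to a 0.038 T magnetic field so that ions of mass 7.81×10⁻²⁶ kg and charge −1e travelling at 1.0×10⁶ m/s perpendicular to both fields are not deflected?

E = 3.8×10⁴ V/m

For straight-line motion qE = qvB, so E = vB.
E = 1.0×10⁶ × 0.038 = 3.8×10⁴ V/m.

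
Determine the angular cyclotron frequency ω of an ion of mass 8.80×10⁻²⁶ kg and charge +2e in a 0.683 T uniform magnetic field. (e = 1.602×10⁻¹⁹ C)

ω ≈ 2.49×10⁶ rad/s

ω = |q|B/m.
ω = (3.204×10⁻¹⁹)(0.683)/8.80×10⁻²⁶ ≈ 2.49×10⁶ rad/s.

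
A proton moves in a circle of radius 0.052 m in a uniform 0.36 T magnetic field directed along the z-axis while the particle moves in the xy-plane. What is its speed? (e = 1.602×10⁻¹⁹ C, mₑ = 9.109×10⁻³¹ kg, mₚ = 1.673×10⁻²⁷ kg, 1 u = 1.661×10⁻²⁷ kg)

v ≈ 1.8×10⁶ m/s

From |q|vB = mv²/r, v = |q|Br/m.
v = (1.602×10⁻¹⁹)(0.36)(0.052)/1.673×10⁻²⁷ ≈ 1.8×10⁶ m/s.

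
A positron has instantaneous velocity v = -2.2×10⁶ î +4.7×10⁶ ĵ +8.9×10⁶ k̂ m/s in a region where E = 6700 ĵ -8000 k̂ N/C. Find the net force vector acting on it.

Only an electric field acts, so F = qE = (1.602×10⁻¹⁹ C)·(0, 6700, -8000) = (0, 1.07×10⁻¹⁵, -1.28×10⁻¹⁵) N.

F ≈ (0, 1.07×10⁻¹⁵, -1.28×10⁻¹⁵) N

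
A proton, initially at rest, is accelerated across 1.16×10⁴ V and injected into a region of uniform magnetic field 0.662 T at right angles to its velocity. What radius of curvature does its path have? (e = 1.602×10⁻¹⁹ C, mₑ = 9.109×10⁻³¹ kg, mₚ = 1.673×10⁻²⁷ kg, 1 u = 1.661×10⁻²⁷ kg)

r ≈ 0.0235 m

Acceleration: |q|V = ½mv² ⇒ v = √(2|q|V/m) = √(2·1.602×10⁻¹⁹·1.16×10⁴/1.673×10⁻²⁷) ≈ 1.490×10⁶ m/s.
In the field: r = mv/(|q|B) = (1.673×10⁻²⁷)(1.490×10⁶)/((1.602×10⁻¹⁹)(0.662)) ≈ 0.0235 m.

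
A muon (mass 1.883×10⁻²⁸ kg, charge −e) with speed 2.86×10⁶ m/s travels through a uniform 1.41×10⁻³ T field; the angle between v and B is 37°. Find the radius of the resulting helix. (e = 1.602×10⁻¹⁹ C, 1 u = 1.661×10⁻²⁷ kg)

v⊥ = v sinθ = 2.86×10⁶·sin37° ≈ 1.721×10⁶ m/s.
r = m v⊥/(|q|B) = (1.883×10⁻²⁸)(1.721×10⁶)/((1.602×10⁻¹⁹)(1.41×10⁻³)) ≈ 1.43 m.

r ≈ 1.43 m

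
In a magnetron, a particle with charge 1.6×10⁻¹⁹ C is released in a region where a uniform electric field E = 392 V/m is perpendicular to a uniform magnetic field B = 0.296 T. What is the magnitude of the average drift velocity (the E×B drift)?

The E×B drift speed is v_d = E/B.
v_d = 392/0.296 = 1320 m/s.

v_d ≈ 1320 m/s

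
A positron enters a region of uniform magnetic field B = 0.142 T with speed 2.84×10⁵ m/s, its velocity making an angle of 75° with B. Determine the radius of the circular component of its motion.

v⊥ = v sinθ = 2.84×10⁵·sin75° ≈ 2.743×10⁵ m/s.
r = m v⊥/(|q|B) = (9.109×10⁻³¹)(2.743×10⁵)/((1.602×10⁻¹⁹)(0.142)) ≈ 1.10×10⁻⁵ m.

r ≈ 1.10×10⁻⁵ m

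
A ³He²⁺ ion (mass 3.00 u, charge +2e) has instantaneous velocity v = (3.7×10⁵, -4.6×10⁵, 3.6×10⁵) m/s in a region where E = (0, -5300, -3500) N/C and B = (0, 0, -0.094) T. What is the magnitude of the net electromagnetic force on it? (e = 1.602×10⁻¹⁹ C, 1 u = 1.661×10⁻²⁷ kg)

v×B = (4.32×10⁴, 3.48×10⁴, 0) N/C.
E + v×B = (4.32×10⁴, 2.95×10⁴, -3500) N/C.
F = q(E + v×B) = (3.204×10⁻¹⁹ C)·(4.32×10⁴, 2.95×10⁴, -3500) = (1.39×10⁻¹⁴, 9.45×10⁻¹⁵, -1.12×10⁻¹⁵) N.
|F| = 1.68×10⁻¹⁴ N.

|F| ≈ 1.68×10⁻¹⁴ N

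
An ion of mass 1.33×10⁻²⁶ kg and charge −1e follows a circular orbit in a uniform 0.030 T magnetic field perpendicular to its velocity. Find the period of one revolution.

T ≈ 1.7×10⁻⁵ s

The cyclotron period depends only on m, q, B: T = 2πm/(|q|B).
T = 2π(1.33×10⁻²⁶)/((1.602×10⁻¹⁹)(0.030)) ≈ 1.7×10⁻⁵ s.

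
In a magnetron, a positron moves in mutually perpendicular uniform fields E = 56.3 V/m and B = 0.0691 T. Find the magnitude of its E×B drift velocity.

v_d ≈ 815 m/s

In crossed fields the guiding centre drifts at v_d = |E×B|/B² = E/B, independent of charge and mass.
v_d = 56.3/0.0691 = 815 m/s.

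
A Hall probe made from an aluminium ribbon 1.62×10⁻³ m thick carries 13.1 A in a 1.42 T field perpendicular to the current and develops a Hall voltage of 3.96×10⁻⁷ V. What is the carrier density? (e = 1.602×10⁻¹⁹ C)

n ≈ 1.81×10²⁹ m⁻³

From V_H = IB/(n e t), n = IB/(V_H e t).
n = (13.1)(1.42)/((3.96×10⁻⁷)(1.602×10⁻¹⁹)(1.62×10⁻³)) ≈ 1.81×10²⁹ m⁻³.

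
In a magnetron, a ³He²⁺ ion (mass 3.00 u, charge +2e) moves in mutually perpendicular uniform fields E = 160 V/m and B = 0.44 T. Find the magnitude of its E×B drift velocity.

The steady drift has the magnetic force balancing the electric force, so v_d = E/B.
v_d = 160/0.44 = 360 m/s.

v_d ≈ 360 m/s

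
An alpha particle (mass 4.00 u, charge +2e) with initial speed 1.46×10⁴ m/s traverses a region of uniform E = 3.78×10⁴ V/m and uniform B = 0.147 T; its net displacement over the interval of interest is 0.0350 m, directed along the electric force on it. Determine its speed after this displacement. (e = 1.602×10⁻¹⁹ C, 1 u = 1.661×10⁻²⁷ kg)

B does no work; ΔKE = |q|E d.
½mv_f² = ½mv₀² + |q|Ed = ½(6.644×10⁻²⁷)(1.46×10⁴)² + (3.204×10⁻¹⁹)(3.78×10⁴)(0.0350) ≈ 7.081×10⁻¹⁹ J + 4.239×10⁻¹⁶ J ≈ 4.246×10⁻¹⁶ J.
v_f = √(2·4.246×10⁻¹⁶/6.644×10⁻²⁷) ≈ 3.58×10⁵ m/s.

v_f ≈ 3.58×10⁵ m/s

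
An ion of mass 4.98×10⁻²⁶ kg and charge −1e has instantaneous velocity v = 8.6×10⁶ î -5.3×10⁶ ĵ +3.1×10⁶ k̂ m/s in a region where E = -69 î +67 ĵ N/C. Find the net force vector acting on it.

Only an electric field acts, so F = qE = (−1.602×10⁻¹⁹ C)·(-69.0, 67.0, 0) = (1.11×10⁻¹⁷, -1.07×10⁻¹⁷, 0) N.

F ≈ (1.11×10⁻¹⁷, -1.07×10⁻¹⁷, 0) N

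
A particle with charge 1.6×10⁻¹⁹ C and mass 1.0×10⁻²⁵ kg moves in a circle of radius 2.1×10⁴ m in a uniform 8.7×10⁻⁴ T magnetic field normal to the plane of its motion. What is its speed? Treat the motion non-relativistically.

v ≈ 2.9×10⁷ m/s

From |q|vB = mv²/r, v = |q|Br/m.
v = (1.6×10⁻¹⁹)(8.7×10⁻⁴)(2.1×10⁴)/1.0×10⁻²⁵ ≈ 2.9×10⁷ m/s.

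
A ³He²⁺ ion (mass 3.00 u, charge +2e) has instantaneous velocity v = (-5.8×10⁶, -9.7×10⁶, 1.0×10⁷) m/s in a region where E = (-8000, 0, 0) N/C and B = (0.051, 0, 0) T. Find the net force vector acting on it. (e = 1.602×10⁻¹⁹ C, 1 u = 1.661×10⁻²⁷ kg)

F ≈ (-2.56×10⁻¹⁵, 1.63×10⁻¹³, 1.59×10⁻¹³) N

v×B = (0, 5.10×10⁵, 4.95×10⁵) N/C.
E + v×B = (-8000, 5.10×10⁵, 4.95×10⁵) N/C.
F = q(E + v×B) = (3.204×10⁻¹⁹ C)·(-8000, 5.10×10⁵, 4.95×10⁵) = (-2.56×10⁻¹⁵, 1.63×10⁻¹³, 1.59×10⁻¹³) N.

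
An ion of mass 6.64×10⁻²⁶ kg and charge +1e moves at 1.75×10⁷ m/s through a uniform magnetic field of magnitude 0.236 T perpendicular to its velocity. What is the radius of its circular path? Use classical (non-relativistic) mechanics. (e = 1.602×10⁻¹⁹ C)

The magnetic force provides the centripetal force: |q|vB = mv²/r.
r = mv/(|q|B) = (6.64×10⁻²⁶)(1.75×10⁷)/((1.602×10⁻¹⁹)(0.236)) ≈ 30.7 m.

r ≈ 30.7 m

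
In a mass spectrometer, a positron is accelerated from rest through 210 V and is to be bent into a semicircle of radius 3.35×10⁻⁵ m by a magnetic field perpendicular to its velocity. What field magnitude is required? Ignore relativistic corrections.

v = √(2|q|V/m) = √(2·1.602×10⁻¹⁹·210/9.109×10⁻³¹) ≈ 8.594×10⁶ m/s.
B = mv/(|q|r) = (9.109×10⁻³¹)(8.594×10⁶)/((1.602×10⁻¹⁹)(3.35×10⁻⁵)) ≈ 1.46 T.

B ≈ 1.46 T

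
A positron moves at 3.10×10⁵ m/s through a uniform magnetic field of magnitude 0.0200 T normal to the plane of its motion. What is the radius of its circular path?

The magnetic force provides the centripetal force: |q|vB = mv²/r.
r = mv/(|q|B) = (9.109×10⁻³¹)(3.10×10⁵)/((1.602×10⁻¹⁹)(0.0200)) ≈ 8.81×10⁻⁵ m.

r ≈ 8.81×10⁻⁵ m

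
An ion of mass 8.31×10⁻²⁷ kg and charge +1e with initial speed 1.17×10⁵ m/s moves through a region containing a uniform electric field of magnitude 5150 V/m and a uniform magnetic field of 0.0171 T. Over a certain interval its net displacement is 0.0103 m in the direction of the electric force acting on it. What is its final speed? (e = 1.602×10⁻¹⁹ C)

B does no work; ΔKE = |q|E d.
½mv_f² = ½mv₀² + |q|Ed = ½(8.31×10⁻²⁷)(1.17×10⁵)² + (1.602×10⁻¹⁹)(5150)(0.0103) ≈ 5.688×10⁻¹⁷ J + 8.498×10⁻¹⁸ J ≈ 6.538×10⁻¹⁷ J.
v_f = √(2·6.538×10⁻¹⁷/8.31×10⁻²⁷) ≈ 1.25×10⁵ m/s.

v_f ≈ 1.25×10⁵ m/s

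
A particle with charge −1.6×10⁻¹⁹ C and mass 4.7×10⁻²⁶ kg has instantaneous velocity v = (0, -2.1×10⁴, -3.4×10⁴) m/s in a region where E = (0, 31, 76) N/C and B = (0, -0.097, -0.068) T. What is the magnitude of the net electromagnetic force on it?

v×B = (-1870, 0, 0) N/C.
E + v×B = (-1870, 31.0, 76.0) N/C.
F = q(E + v×B) = (−1.6×10⁻¹⁹ C)·(-1870, 31.0, 76.0) = (2.99×10⁻¹⁶, -4.96×10⁻¹⁸, -1.22×10⁻¹⁷) N.
|F| = 2.99×10⁻¹⁶ N.

|F| ≈ 2.99×10⁻¹⁶ N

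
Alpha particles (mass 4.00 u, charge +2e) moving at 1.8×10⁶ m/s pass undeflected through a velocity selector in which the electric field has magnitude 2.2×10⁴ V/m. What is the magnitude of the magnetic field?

Balance of forces in the selector: qE = qvB ⇒ B = E/v.
B = 2.2×10⁴/1.8×10⁶ = 0.012 T.

B = 0.012 T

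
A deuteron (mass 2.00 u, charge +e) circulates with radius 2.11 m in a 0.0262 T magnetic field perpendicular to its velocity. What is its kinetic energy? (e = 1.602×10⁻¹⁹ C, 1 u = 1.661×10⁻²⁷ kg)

v = |q|Br/m, then KE = ½mv² = (qBr)²/(2m).
v = (1.602×10⁻¹⁹)(0.0262)(2.11)/3.322×10⁻²⁷ ≈ 2.666×10⁶ m/s.
KE = ½(3.322×10⁻²⁷)(2.666×10⁶)² ≈ 1.18×10⁻¹⁴ J = 7.37×10⁴ eV.

KE ≈ 7.37×10⁴ eV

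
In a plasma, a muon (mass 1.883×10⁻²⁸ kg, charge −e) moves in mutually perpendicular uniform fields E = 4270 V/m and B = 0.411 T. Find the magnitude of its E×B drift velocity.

v_d ≈ 1.04×10⁴ m/s

In crossed fields the guiding centre drifts at v_d = |E×B|/B² = E/B, independent of charge and mass.
v_d = 4270/0.411 = 1.04×10⁴ m/s.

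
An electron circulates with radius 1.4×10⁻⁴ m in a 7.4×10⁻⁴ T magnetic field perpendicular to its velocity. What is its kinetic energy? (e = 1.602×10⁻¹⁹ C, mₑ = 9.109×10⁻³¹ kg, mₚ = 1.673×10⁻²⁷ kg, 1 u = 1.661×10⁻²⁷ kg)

v = |q|Br/m, then KE = ½mv² = (qBr)²/(2m).
v = (1.602×10⁻¹⁹)(7.4×10⁻⁴)(1.4×10⁻⁴)/9.109×10⁻³¹ ≈ 1.822×10⁴ m/s.
KE = ½(9.109×10⁻³¹)(1.822×10⁴)² ≈ 1.5×10⁻²² J.

KE ≈ 1.5×10⁻²² J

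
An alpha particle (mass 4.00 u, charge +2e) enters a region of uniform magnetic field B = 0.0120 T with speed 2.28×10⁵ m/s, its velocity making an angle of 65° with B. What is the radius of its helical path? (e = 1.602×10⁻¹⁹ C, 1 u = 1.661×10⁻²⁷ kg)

r ≈ 0.357 m

v⊥ = v sinθ = 2.28×10⁵·sin65° ≈ 2.066×10⁵ m/s.
r = m v⊥/(|q|B) = (6.644×10⁻²⁷)(2.066×10⁵)/((3.204×10⁻¹⁹)(0.0120)) ≈ 0.357 m.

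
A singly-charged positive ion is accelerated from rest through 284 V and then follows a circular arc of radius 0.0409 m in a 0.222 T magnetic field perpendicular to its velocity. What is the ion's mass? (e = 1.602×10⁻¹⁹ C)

m ≈ 2.33×10⁻²⁶ kg

Combine |q|V = ½mv² and r = mv/(|q|B): eliminate v to get m = qB²r²/(2V).
m = (1.602×10⁻¹⁹)(0.222)²(0.0409)²/(2·284) ≈ 2.33×10⁻²⁶ kg.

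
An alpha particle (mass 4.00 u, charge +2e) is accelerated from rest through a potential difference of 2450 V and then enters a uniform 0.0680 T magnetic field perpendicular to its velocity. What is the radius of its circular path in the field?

r ≈ 0.148 m

Acceleration: |q|V = ½mv² ⇒ v = √(2|q|V/m) = √(2·3.204×10⁻¹⁹·2450/6.644×10⁻²⁷) ≈ 4.861×10⁵ m/s.
In the field: r = mv/(|q|B) = (6.644×10⁻²⁷)(4.861×10⁵)/((3.204×10⁻¹⁹)(0.0680)) ≈ 0.148 m.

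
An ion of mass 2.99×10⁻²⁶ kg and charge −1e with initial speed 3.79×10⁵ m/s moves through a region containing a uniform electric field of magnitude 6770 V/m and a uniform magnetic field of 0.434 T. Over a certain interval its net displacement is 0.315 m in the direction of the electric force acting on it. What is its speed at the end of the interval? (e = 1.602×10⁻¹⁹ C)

v_f ≈ 4.08×10⁵ m/s

B does no work; ΔKE = |q|E d.
½mv_f² = ½mv₀² + |q|Ed = ½(2.99×10⁻²⁶)(3.79×10⁵)² + (1.602×10⁻¹⁹)(6770)(0.315) ≈ 2.147×10⁻¹⁵ J + 3.416×10⁻¹⁶ J ≈ 2.489×10⁻¹⁵ J.
v_f = √(2·2.489×10⁻¹⁵/2.99×10⁻²⁶) ≈ 4.08×10⁵ m/s.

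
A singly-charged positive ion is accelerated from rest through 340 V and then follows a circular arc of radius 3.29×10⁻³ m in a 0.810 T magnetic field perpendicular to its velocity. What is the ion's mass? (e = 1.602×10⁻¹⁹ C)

m ≈ 1.67×10⁻²⁷ kg

Combine |q|V = ½mv² and r = mv/(|q|B): eliminate v to get m = qB²r²/(2V).
m = (1.602×10⁻¹⁹)(0.810)²(3.29×10⁻³)²/(2·340) ≈ 1.67×10⁻²⁷ kg.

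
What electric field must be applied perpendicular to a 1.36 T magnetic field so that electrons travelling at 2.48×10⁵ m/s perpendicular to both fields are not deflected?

For straight-line motion qE = qvB, so E = vB.
E = 2.48×10⁵ × 1.36 = 3.37×10⁵ V/m.

E = 3.37×10⁵ V/m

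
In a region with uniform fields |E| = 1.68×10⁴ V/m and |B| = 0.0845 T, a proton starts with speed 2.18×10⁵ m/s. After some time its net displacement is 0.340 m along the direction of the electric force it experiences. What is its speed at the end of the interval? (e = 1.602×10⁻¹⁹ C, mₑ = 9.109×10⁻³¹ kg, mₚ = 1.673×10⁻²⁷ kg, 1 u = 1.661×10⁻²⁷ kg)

v_f ≈ 1.07×10⁶ m/s

B does no work; ΔKE = |q|E d.
½mv_f² = ½mv₀² + |q|Ed = ½(1.673×10⁻²⁷)(2.18×10⁵)² + (1.602×10⁻¹⁹)(1.68×10⁴)(0.340) ≈ 3.975×10⁻¹⁷ J + 9.151×10⁻¹⁶ J ≈ 9.548×10⁻¹⁶ J.
v_f = √(2·9.548×10⁻¹⁶/1.673×10⁻²⁷) ≈ 1.07×10⁶ m/s.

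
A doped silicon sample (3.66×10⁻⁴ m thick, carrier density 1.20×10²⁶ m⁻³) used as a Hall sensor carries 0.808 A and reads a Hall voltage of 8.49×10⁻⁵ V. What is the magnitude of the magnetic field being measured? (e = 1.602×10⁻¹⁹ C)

From V_H = IB/(n e t), B = V_H n e t / I.
B = (8.49×10⁻⁵)(1.20×10²⁶)(1.602×10⁻¹⁹)(3.66×10⁻⁴)/0.808 ≈ 0.739 T.

B ≈ 0.739 T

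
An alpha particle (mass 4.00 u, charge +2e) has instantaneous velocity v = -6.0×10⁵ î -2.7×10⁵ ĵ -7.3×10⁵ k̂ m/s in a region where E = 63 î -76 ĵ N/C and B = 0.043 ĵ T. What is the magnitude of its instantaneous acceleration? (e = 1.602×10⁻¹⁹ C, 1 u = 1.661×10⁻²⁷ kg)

v×B = (3.14×10⁴, 0, -2.58×10⁴) N/C.
E + v×B = (3.15×10⁴, -76.0, -2.58×10⁴) N/C.
F = q(E + v×B) = (3.204×10⁻¹⁹ C)·(3.15×10⁴, -76.0, -2.58×10⁴) = (1.01×10⁻¹⁴, -2.44×10⁻¹⁷, -8.27×10⁻¹⁵) N.
|a| = |F|/m = 1.303×10⁻¹⁴/6.644×10⁻²⁷ ≈ 1.96×10¹² m/s².

|a| ≈ 1.96×10¹² m/s²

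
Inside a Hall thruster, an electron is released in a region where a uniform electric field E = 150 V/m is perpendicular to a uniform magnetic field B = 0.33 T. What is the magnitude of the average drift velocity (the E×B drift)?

v_d ≈ 450 m/s

In crossed fields the guiding centre drifts at v_d = |E×B|/B² = E/B, independent of charge and mass.
v_d = 150/0.33 = 450 m/s.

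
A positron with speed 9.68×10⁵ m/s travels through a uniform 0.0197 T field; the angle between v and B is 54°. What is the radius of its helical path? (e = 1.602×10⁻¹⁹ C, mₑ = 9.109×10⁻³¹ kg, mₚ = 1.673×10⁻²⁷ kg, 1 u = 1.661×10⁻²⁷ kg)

r ≈ 2.26×10⁻⁴ m

v⊥ = v sinθ = 9.68×10⁵·sin54° ≈ 7.831×10⁵ m/s.
r = m v⊥/(|q|B) = (9.109×10⁻³¹)(7.831×10⁵)/((1.602×10⁻¹⁹)(0.0197)) ≈ 2.26×10⁻⁴ m.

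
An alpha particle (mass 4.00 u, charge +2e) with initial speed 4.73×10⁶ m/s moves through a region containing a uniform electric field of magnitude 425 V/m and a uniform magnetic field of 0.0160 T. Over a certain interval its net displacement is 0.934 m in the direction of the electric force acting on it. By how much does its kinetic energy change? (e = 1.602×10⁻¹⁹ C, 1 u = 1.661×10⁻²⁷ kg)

The magnetic force is always ⟂ v and does no work; only the electric force changes KE.
ΔKE = F_E · d = |q|E d = (3.204×10⁻¹⁹)(425)(0.934) ≈ 1.27×10⁻¹⁶ J.

ΔKE ≈ 1.27×10⁻¹⁶ J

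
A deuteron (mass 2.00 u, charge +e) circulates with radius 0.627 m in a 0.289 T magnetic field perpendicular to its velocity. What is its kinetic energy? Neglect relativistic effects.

KE ≈ 7.92×10⁵ eV

v = |q|Br/m, then KE = ½mv² = (qBr)²/(2m).
v = (1.602×10⁻¹⁹)(0.289)(0.627)/3.322×10⁻²⁷ ≈ 8.738×10⁶ m/s.
KE = ½(3.322×10⁻²⁷)(8.738×10⁶)² ≈ 1.27×10⁻¹³ J = 7.92×10⁵ eV.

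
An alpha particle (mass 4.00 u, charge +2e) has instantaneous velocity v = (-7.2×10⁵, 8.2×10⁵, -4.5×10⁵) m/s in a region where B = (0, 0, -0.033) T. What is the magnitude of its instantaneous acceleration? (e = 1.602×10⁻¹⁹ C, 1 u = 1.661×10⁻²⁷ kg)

|a| ≈ 1.74×10¹² m/s²

v×B = (-2.71×10⁴, -2.38×10⁴, 0) N/C.
F = q v×B = (3.204×10⁻¹⁹ C)·(-2.71×10⁴, -2.38×10⁴, 0) = (-8.67×10⁻¹⁵, -7.61×10⁻¹⁵, 0) N.
|a| = |F|/m = 1.154×10⁻¹⁴/6.644×10⁻²⁷ ≈ 1.74×10¹² m/s².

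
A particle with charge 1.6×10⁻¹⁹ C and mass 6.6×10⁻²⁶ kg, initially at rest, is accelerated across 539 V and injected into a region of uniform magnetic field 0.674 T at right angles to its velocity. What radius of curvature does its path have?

Acceleration: |q|V = ½mv² ⇒ v = √(2|q|V/m) = √(2·1.6×10⁻¹⁹·539/6.6×10⁻²⁶) ≈ 5.112×10⁴ m/s.
In the field: r = mv/(|q|B) = (6.6×10⁻²⁶)(5.112×10⁴)/((1.6×10⁻¹⁹)(0.674)) ≈ 0.0313 m.

r ≈ 0.0313 m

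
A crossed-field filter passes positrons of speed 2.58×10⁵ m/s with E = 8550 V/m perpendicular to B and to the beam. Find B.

Balance of forces in the selector: qE = qvB ⇒ B = E/v.
B = 8550/2.58×10⁵ = 0.0331 T.

B = 0.0331 T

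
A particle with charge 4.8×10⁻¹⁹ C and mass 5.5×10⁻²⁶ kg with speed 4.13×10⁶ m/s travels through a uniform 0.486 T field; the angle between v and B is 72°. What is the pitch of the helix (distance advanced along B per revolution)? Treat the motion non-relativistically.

p ≈ 1.89 m

v∥ = v cosθ = 4.13×10⁶·cos72° ≈ 1.276×10⁶ m/s.
T = 2πm/(|q|B) = 2π(5.5×10⁻²⁶)/((4.8×10⁻¹⁹)(0.486)) ≈ 1.481×10⁻⁶ s.
pitch = v∥ T = (1.276×10⁶)(1.481×10⁻⁶) ≈ 1.89 m.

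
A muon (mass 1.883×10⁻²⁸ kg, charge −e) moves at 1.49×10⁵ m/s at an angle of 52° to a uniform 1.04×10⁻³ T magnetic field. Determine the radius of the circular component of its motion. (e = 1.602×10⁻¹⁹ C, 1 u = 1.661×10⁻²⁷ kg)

v⊥ = v sinθ = 1.49×10⁵·sin52° ≈ 1.174×10⁵ m/s.
r = m v⊥/(|q|B) = (1.883×10⁻²⁸)(1.174×10⁵)/((1.602×10⁻¹⁹)(1.04×10⁻³)) ≈ 0.133 m.

r ≈ 0.133 m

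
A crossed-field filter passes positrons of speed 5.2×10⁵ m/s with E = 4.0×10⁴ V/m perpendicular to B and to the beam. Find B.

Balance of forces in the selector: qE = qvB ⇒ B = E/v.
B = 4.0×10⁴/5.2×10⁵ = 0.077 T.

B = 0.077 T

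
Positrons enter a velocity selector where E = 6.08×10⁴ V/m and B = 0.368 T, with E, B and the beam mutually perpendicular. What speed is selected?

v = 1.65×10⁵ m/s

Straight-line motion ⇒ electric and magnetic forces cancel, so E = vB.
v = E/B = 6.08×10⁴/0.368 = 1.65×10⁵ m/s.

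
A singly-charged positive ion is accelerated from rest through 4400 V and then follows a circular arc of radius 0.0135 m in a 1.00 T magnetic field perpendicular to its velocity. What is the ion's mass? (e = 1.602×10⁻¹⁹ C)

m ≈ 3.32×10⁻²⁷ kg

Combine |q|V = ½mv² and r = mv/(|q|B): eliminate v to get m = qB²r²/(2V).
m = (1.602×10⁻¹⁹)(1.00)²(0.0135)²/(2·4400) ≈ 3.32×10⁻²⁷ kg.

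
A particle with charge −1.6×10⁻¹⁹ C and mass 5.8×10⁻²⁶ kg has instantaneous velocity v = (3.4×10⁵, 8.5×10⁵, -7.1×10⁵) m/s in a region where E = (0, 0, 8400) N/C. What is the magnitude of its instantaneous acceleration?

|a| ≈ 2.32×10¹⁰ m/s²

Only an electric field acts, so F = qE = (−1.6×10⁻¹⁹ C)·(0, 0, 8400) = (0, 0, -1.34×10⁻¹⁵) N.
|a| = |F|/m = 1.344×10⁻¹⁵/5.8×10⁻²⁶ ≈ 2.32×10¹⁰ m/s².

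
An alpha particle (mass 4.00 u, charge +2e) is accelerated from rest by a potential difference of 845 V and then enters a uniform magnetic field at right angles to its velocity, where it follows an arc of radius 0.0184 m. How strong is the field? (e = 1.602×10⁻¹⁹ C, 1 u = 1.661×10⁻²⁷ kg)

B ≈ 0.322 T

v = √(2|q|V/m) = √(2·3.204×10⁻¹⁹·845/6.644×10⁻²⁷) ≈ 2.855×10⁵ m/s.
B = mv/(|q|r) = (6.644×10⁻²⁷)(2.855×10⁵)/((3.204×10⁻¹⁹)(0.0184)) ≈ 0.322 T.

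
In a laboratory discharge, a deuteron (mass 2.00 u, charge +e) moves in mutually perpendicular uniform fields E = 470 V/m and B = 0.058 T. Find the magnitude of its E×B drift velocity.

The E×B drift speed is v_d = E/B.
v_d = 470/0.058 = 8100 m/s.

v_d ≈ 8100 m/s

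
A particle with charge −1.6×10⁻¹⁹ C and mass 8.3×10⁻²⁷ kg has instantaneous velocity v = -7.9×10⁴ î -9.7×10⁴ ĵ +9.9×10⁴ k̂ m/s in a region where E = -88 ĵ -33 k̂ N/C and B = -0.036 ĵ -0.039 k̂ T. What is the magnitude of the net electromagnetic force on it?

v×B = (7350, -3080, 2840) N/C.
E + v×B = (7350, -3170, 2810) N/C.
F = q(E + v×B) = (−1.6×10⁻¹⁹ C)·(7350, -3170, 2810) = (-1.18×10⁻¹⁵, 5.07×10⁻¹⁶, -4.50×10⁻¹⁶) N.
|F| = 1.36×10⁻¹⁵ N.

|F| ≈ 1.36×10⁻¹⁵ N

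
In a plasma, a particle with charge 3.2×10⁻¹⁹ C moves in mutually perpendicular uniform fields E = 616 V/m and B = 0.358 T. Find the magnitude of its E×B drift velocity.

v_d ≈ 1720 m/s

The steady drift has the magnetic force balancing the electric force, so v_d = E/B.
v_d = 616/0.358 = 1720 m/s.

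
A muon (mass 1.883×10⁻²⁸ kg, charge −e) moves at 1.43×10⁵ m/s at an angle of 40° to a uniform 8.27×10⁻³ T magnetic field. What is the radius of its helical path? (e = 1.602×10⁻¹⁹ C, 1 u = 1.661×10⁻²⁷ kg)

v⊥ = v sinθ = 1.43×10⁵·sin40° ≈ 9.192×10⁴ m/s.
r = m v⊥/(|q|B) = (1.883×10⁻²⁸)(9.192×10⁴)/((1.602×10⁻¹⁹)(8.27×10⁻³)) ≈ 0.0131 m.

r ≈ 0.0131 m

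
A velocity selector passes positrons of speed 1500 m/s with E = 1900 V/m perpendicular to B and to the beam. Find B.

Balance of forces in the selector: qE = qvB ⇒ B = E/v.
B = 1900/1500 = 1.3 T.

B = 1.3 T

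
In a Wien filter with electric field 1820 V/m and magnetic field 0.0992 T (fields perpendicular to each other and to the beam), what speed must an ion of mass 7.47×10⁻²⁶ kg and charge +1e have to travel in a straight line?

Straight-line motion ⇒ electric and magnetic forces cancel, so E = vB.
v = E/B = 1820/0.0992 = 1.83×10⁴ m/s.

v = 1.83×10⁴ m/s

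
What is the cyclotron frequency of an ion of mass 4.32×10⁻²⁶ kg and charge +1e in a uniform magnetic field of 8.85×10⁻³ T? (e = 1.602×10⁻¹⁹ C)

f ≈ 5220 Hz

f = |q|B/(2πm).
f = (1.602×10⁻¹⁹)(8.85×10⁻³)/(2π·4.32×10⁻²⁶) ≈ 5220 Hz.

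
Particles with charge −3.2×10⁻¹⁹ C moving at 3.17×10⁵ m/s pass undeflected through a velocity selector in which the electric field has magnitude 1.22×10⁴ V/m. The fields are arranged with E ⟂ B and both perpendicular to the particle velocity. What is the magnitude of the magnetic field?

B = 0.0385 T

Balance of forces in the selector: qE = qvB ⇒ B = E/v.
B = 1.22×10⁴/3.17×10⁵ = 0.0385 T.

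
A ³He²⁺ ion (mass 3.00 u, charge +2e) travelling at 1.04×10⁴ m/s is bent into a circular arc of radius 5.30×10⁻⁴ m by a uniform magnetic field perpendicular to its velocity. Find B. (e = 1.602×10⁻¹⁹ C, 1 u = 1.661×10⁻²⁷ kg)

From |q|vB = mv²/r, B = mv/(|q|r).
B = (4.983×10⁻²⁷)(1.04×10⁴)/((3.204×10⁻¹⁹)(5.30×10⁻⁴)) ≈ 0.305 T.

B ≈ 0.305 T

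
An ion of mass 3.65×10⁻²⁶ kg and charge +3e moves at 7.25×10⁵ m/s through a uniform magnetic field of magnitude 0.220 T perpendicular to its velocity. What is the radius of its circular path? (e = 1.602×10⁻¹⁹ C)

The magnetic force provides the centripetal force: |q|vB = mv²/r.
r = mv/(|q|B) = (3.65×10⁻²⁶)(7.25×10⁵)/((4.806×10⁻¹⁹)(0.220)) ≈ 0.250 m.

r ≈ 0.250 m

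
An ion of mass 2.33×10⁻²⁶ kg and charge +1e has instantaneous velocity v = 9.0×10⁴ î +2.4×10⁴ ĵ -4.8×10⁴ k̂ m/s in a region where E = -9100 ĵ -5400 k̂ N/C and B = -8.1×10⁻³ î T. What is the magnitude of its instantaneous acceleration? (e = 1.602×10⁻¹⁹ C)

v×B = (0, 389, 194) N/C.
E + v×B = (0, -8710, -5210) N/C.
F = q(E + v×B) = (1.602×10⁻¹⁹ C)·(0, -8710, -5210) = (0, -1.40×10⁻¹⁵, -8.34×10⁻¹⁶) N.
|a| = |F|/m = 1.626×10⁻¹⁵/2.33×10⁻²⁶ ≈ 6.98×10¹⁰ m/s².

|a| ≈ 6.98×10¹⁰ m/s²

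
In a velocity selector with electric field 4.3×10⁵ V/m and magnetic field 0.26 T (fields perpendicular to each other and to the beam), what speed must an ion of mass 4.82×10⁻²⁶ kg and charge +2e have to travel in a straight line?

For undeflected motion the electric and magnetic forces balance: qE = qvB.
v = E/B = 4.3×10⁵/0.26 = 1.7×10⁶ m/s.

v = 1.7×10⁶ m/s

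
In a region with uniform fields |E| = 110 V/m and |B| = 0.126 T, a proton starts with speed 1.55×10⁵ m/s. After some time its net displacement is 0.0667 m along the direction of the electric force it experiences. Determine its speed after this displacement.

B does no work; ΔKE = |q|E d.
½mv_f² = ½mv₀² + |q|Ed = ½(1.673×10⁻²⁷)(1.55×10⁵)² + (1.602×10⁻¹⁹)(110)(0.0667) ≈ 2.010×10⁻¹⁷ J + 1.175×10⁻¹⁸ J ≈ 2.127×10⁻¹⁷ J.
v_f = √(2·2.127×10⁻¹⁷/1.673×10⁻²⁷) ≈ 1.59×10⁵ m/s.

v_f ≈ 1.59×10⁵ m/s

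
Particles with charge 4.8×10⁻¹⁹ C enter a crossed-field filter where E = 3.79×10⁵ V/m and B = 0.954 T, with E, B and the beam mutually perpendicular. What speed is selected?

v = 3.97×10⁵ m/s

For undeflected motion the electric and magnetic forces balance: qE = qvB.
v = E/B = 3.79×10⁵/0.954 = 3.97×10⁵ m/s.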